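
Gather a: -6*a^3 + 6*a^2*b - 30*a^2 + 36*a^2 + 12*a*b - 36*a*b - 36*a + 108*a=-6*a^3 + a^2*(6*b + 6) + a*(72 - 24*b)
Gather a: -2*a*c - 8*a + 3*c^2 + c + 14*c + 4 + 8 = a*(-2*c - 8) + 3*c^2 + 15*c + 12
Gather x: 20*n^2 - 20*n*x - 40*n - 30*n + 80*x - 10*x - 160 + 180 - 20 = 20*n^2 - 70*n + x*(70 - 20*n)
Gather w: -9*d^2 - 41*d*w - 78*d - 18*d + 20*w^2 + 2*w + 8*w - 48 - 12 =-9*d^2 - 96*d + 20*w^2 + w*(10 - 41*d) - 60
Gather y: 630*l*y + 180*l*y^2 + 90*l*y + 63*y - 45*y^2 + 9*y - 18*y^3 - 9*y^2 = -18*y^3 + y^2*(180*l - 54) + y*(720*l + 72)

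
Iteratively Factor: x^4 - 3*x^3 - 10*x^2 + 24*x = (x - 2)*(x^3 - x^2 - 12*x) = x*(x - 2)*(x^2 - x - 12) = x*(x - 4)*(x - 2)*(x + 3)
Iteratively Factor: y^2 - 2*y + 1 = (y - 1)*(y - 1)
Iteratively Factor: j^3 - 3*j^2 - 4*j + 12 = (j - 2)*(j^2 - j - 6) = (j - 2)*(j + 2)*(j - 3)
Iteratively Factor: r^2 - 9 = (r + 3)*(r - 3)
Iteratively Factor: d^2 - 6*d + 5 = (d - 1)*(d - 5)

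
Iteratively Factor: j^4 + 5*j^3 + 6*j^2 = (j + 3)*(j^3 + 2*j^2) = (j + 2)*(j + 3)*(j^2) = j*(j + 2)*(j + 3)*(j)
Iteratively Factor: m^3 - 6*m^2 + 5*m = (m - 1)*(m^2 - 5*m) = (m - 5)*(m - 1)*(m)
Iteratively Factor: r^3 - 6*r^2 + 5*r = (r)*(r^2 - 6*r + 5) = r*(r - 1)*(r - 5)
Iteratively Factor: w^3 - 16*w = (w + 4)*(w^2 - 4*w) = w*(w + 4)*(w - 4)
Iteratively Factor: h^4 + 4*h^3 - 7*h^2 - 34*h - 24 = (h - 3)*(h^3 + 7*h^2 + 14*h + 8) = (h - 3)*(h + 1)*(h^2 + 6*h + 8) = (h - 3)*(h + 1)*(h + 2)*(h + 4)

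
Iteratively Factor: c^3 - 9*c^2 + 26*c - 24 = (c - 2)*(c^2 - 7*c + 12) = (c - 4)*(c - 2)*(c - 3)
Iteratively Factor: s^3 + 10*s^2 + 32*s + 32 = (s + 4)*(s^2 + 6*s + 8) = (s + 2)*(s + 4)*(s + 4)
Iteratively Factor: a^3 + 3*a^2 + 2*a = (a + 2)*(a^2 + a) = (a + 1)*(a + 2)*(a)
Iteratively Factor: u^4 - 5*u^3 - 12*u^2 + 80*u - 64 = (u - 4)*(u^3 - u^2 - 16*u + 16) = (u - 4)^2*(u^2 + 3*u - 4) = (u - 4)^2*(u - 1)*(u + 4)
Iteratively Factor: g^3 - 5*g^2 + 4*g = (g - 4)*(g^2 - g) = g*(g - 4)*(g - 1)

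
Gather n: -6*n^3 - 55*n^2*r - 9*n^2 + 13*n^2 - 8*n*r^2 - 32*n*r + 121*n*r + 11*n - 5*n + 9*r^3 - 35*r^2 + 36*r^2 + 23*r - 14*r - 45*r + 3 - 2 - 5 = -6*n^3 + n^2*(4 - 55*r) + n*(-8*r^2 + 89*r + 6) + 9*r^3 + r^2 - 36*r - 4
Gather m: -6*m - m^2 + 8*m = -m^2 + 2*m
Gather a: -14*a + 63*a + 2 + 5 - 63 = 49*a - 56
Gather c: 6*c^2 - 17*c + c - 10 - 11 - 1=6*c^2 - 16*c - 22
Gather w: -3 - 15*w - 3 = -15*w - 6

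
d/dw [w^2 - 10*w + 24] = 2*w - 10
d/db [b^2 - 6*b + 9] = 2*b - 6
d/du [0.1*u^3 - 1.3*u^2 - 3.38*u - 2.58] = 0.3*u^2 - 2.6*u - 3.38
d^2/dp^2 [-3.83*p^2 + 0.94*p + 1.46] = -7.66000000000000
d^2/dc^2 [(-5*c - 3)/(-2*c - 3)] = -36/(2*c + 3)^3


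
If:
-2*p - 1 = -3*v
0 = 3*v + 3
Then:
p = -2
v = -1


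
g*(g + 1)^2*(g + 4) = g^4 + 6*g^3 + 9*g^2 + 4*g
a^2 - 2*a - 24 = (a - 6)*(a + 4)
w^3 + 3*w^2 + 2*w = w*(w + 1)*(w + 2)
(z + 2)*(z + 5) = z^2 + 7*z + 10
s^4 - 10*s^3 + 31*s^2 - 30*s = s*(s - 5)*(s - 3)*(s - 2)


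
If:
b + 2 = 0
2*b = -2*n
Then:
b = -2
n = 2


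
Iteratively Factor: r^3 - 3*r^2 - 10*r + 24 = (r - 4)*(r^2 + r - 6) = (r - 4)*(r - 2)*(r + 3)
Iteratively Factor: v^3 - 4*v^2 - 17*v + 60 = (v + 4)*(v^2 - 8*v + 15) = (v - 5)*(v + 4)*(v - 3)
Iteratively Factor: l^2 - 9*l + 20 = (l - 5)*(l - 4)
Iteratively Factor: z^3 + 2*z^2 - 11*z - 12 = (z + 1)*(z^2 + z - 12) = (z - 3)*(z + 1)*(z + 4)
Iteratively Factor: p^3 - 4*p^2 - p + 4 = (p - 1)*(p^2 - 3*p - 4) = (p - 4)*(p - 1)*(p + 1)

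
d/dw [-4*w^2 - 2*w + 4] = -8*w - 2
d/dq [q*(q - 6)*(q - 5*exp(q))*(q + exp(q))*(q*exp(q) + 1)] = q*(q - 6)*(q + 1)*(q - 5*exp(q))*(q + exp(q))*exp(q) + q*(q - 6)*(q - 5*exp(q))*(q*exp(q) + 1)*(exp(q) + 1) - q*(q - 6)*(q + exp(q))*(q*exp(q) + 1)*(5*exp(q) - 1) + q*(q - 5*exp(q))*(q + exp(q))*(q*exp(q) + 1) + (q - 6)*(q - 5*exp(q))*(q + exp(q))*(q*exp(q) + 1)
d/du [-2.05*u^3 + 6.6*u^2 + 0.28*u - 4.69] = -6.15*u^2 + 13.2*u + 0.28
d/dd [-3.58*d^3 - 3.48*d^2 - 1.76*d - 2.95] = -10.74*d^2 - 6.96*d - 1.76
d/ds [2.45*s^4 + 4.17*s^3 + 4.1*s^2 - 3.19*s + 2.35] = 9.8*s^3 + 12.51*s^2 + 8.2*s - 3.19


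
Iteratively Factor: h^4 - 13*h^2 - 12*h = (h + 1)*(h^3 - h^2 - 12*h) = (h - 4)*(h + 1)*(h^2 + 3*h) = (h - 4)*(h + 1)*(h + 3)*(h)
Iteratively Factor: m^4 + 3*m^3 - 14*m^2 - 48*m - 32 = (m - 4)*(m^3 + 7*m^2 + 14*m + 8) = (m - 4)*(m + 1)*(m^2 + 6*m + 8) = (m - 4)*(m + 1)*(m + 2)*(m + 4)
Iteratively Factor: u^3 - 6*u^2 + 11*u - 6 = (u - 1)*(u^2 - 5*u + 6) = (u - 2)*(u - 1)*(u - 3)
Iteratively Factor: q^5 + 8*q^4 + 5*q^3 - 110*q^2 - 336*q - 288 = (q + 2)*(q^4 + 6*q^3 - 7*q^2 - 96*q - 144) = (q + 2)*(q + 3)*(q^3 + 3*q^2 - 16*q - 48) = (q + 2)*(q + 3)*(q + 4)*(q^2 - q - 12) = (q - 4)*(q + 2)*(q + 3)*(q + 4)*(q + 3)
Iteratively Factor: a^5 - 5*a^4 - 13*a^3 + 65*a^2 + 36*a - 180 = (a - 5)*(a^4 - 13*a^2 + 36) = (a - 5)*(a - 3)*(a^3 + 3*a^2 - 4*a - 12) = (a - 5)*(a - 3)*(a + 3)*(a^2 - 4) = (a - 5)*(a - 3)*(a + 2)*(a + 3)*(a - 2)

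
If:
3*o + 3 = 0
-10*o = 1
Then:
No Solution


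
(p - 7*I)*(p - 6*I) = p^2 - 13*I*p - 42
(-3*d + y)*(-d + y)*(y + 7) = 3*d^2*y + 21*d^2 - 4*d*y^2 - 28*d*y + y^3 + 7*y^2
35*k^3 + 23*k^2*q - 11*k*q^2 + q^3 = (-7*k + q)*(-5*k + q)*(k + q)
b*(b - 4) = b^2 - 4*b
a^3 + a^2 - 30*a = a*(a - 5)*(a + 6)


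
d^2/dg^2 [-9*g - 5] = 0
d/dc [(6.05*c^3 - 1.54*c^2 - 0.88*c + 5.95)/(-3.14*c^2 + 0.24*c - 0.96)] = (-18.997*c^4 + 2.904*c^3 - 20.5568*c^2 + 40.3228*c - 0.5832)/(9.8596*c^4 - 1.5072*c^3 + 6.0864*c^2 - 0.4608*c + 0.9216)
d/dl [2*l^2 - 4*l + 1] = 4*l - 4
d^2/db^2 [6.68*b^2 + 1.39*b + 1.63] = 13.3600000000000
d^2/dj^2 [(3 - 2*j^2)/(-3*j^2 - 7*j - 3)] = 6*(-14*j^3 - 45*j^2 - 63*j - 34)/(27*j^6 + 189*j^5 + 522*j^4 + 721*j^3 + 522*j^2 + 189*j + 27)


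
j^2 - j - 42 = (j - 7)*(j + 6)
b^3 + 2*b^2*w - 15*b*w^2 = b*(b - 3*w)*(b + 5*w)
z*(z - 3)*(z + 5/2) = z^3 - z^2/2 - 15*z/2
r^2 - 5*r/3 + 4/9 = (r - 4/3)*(r - 1/3)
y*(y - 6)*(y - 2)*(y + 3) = y^4 - 5*y^3 - 12*y^2 + 36*y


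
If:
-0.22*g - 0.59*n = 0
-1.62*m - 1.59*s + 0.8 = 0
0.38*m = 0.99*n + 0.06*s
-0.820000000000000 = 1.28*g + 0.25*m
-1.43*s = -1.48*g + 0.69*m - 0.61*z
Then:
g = -0.78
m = 0.72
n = 0.29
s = -0.23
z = 2.17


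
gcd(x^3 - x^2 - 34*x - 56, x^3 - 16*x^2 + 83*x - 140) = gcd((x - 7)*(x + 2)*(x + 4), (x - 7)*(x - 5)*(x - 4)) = x - 7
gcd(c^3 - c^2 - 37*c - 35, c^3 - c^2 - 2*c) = c + 1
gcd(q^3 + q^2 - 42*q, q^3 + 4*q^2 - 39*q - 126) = q^2 + q - 42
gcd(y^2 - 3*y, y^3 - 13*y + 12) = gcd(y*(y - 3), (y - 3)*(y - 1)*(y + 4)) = y - 3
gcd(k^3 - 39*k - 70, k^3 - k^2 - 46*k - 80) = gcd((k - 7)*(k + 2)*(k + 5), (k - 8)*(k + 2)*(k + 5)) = k^2 + 7*k + 10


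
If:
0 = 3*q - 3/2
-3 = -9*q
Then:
No Solution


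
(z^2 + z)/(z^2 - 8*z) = (z + 1)/(z - 8)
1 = 1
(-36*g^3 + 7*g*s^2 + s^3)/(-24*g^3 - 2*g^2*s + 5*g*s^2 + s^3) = (6*g + s)/(4*g + s)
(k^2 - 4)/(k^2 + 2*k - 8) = (k + 2)/(k + 4)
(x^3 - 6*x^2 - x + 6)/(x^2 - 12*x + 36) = (x^2 - 1)/(x - 6)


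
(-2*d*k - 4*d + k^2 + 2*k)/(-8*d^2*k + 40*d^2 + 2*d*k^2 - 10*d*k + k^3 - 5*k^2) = (k + 2)/(4*d*k - 20*d + k^2 - 5*k)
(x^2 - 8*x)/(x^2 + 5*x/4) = 4*(x - 8)/(4*x + 5)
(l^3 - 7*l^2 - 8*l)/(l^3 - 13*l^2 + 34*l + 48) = l/(l - 6)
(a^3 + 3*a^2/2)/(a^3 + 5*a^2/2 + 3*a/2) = a/(a + 1)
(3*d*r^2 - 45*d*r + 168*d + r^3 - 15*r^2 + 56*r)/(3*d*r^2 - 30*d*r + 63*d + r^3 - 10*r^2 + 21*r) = (r - 8)/(r - 3)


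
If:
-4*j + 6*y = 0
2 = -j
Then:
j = -2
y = -4/3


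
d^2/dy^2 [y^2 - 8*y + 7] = 2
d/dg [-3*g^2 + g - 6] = 1 - 6*g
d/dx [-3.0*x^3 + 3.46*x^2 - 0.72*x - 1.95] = -9.0*x^2 + 6.92*x - 0.72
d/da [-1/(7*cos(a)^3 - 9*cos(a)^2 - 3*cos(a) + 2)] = 3*(-7*cos(a)^2 + 6*cos(a) + 1)*sin(a)/(7*cos(a)^3 - 9*cos(a)^2 - 3*cos(a) + 2)^2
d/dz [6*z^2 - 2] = 12*z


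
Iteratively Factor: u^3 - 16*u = (u)*(u^2 - 16) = u*(u + 4)*(u - 4)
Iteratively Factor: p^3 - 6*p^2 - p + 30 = (p - 5)*(p^2 - p - 6) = (p - 5)*(p - 3)*(p + 2)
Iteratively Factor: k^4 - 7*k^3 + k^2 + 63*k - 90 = (k + 3)*(k^3 - 10*k^2 + 31*k - 30) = (k - 5)*(k + 3)*(k^2 - 5*k + 6) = (k - 5)*(k - 2)*(k + 3)*(k - 3)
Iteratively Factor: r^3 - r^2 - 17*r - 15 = (r + 1)*(r^2 - 2*r - 15) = (r + 1)*(r + 3)*(r - 5)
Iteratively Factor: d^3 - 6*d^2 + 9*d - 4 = (d - 4)*(d^2 - 2*d + 1) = (d - 4)*(d - 1)*(d - 1)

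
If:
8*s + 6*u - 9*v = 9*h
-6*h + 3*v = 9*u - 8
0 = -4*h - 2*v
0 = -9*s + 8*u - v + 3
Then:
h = 1160/543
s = -169/181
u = -1064/543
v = -2320/543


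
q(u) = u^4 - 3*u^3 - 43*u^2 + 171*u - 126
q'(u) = 4*u^3 - 9*u^2 - 86*u + 171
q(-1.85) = -558.81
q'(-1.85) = 273.97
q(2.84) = 9.15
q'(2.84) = -54.21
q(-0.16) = -154.45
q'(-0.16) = 184.51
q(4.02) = -67.21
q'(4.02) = -60.30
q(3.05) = -3.04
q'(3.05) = -61.53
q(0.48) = -54.11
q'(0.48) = 128.09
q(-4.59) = -1082.85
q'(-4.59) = -10.68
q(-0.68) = -261.01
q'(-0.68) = 224.06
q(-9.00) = 3600.00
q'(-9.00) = -2700.00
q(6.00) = 0.00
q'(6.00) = 195.00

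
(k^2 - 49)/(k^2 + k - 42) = (k - 7)/(k - 6)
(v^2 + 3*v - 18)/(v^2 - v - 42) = (v - 3)/(v - 7)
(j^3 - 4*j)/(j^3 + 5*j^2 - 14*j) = (j + 2)/(j + 7)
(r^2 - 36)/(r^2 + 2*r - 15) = (r^2 - 36)/(r^2 + 2*r - 15)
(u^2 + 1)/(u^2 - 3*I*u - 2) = (u + I)/(u - 2*I)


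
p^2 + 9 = (p - 3*I)*(p + 3*I)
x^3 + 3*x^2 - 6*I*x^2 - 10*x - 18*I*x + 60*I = (x - 2)*(x + 5)*(x - 6*I)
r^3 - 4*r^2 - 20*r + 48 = (r - 6)*(r - 2)*(r + 4)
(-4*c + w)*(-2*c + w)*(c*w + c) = 8*c^3*w + 8*c^3 - 6*c^2*w^2 - 6*c^2*w + c*w^3 + c*w^2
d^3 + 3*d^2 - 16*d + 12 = (d - 2)*(d - 1)*(d + 6)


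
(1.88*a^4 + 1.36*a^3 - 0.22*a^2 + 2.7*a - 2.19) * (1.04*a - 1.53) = 1.9552*a^5 - 1.462*a^4 - 2.3096*a^3 + 3.1446*a^2 - 6.4086*a + 3.3507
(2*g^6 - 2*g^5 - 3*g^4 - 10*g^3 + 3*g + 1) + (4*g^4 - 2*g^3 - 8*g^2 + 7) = 2*g^6 - 2*g^5 + g^4 - 12*g^3 - 8*g^2 + 3*g + 8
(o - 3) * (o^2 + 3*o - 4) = o^3 - 13*o + 12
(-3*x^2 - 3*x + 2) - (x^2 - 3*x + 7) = -4*x^2 - 5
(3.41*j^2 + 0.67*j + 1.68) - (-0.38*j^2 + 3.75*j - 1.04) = 3.79*j^2 - 3.08*j + 2.72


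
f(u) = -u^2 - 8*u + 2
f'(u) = -2*u - 8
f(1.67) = -14.15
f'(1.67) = -11.34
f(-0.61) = 6.51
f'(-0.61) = -6.78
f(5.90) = -80.01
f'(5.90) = -19.80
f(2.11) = -19.33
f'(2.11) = -12.22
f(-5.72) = 15.04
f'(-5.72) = 3.44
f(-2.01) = 14.04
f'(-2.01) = -3.98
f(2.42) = -23.22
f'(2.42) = -12.84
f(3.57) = -39.30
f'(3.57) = -15.14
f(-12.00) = -46.00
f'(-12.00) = 16.00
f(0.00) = 2.00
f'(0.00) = -8.00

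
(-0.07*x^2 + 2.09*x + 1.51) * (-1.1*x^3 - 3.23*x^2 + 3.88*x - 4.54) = 0.077*x^5 - 2.0729*x^4 - 8.6833*x^3 + 3.5497*x^2 - 3.6298*x - 6.8554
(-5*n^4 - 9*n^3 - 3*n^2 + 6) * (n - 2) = -5*n^5 + n^4 + 15*n^3 + 6*n^2 + 6*n - 12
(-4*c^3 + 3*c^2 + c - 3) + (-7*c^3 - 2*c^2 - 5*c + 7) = -11*c^3 + c^2 - 4*c + 4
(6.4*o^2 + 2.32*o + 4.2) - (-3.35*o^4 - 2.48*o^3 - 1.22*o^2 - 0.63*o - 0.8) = 3.35*o^4 + 2.48*o^3 + 7.62*o^2 + 2.95*o + 5.0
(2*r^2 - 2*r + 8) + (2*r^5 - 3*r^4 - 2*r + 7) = 2*r^5 - 3*r^4 + 2*r^2 - 4*r + 15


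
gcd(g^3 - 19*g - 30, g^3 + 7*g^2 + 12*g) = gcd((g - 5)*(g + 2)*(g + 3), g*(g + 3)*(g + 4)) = g + 3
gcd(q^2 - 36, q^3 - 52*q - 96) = q + 6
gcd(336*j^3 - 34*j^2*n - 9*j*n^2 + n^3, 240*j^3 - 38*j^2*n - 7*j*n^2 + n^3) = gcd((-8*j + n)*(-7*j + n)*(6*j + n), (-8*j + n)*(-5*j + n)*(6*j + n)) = 48*j^2 + 2*j*n - n^2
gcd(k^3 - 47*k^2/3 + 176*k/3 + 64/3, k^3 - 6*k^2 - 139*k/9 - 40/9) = k^2 - 23*k/3 - 8/3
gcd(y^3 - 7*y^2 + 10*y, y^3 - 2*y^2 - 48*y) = y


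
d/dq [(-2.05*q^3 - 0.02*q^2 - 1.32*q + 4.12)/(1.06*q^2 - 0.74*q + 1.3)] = (-2.173*q^4 + 3.034*q^3 - 6.581*q^2 - 8.7864*q + 1.3328)/(1.1236*q^4 - 1.5688*q^3 + 3.3036*q^2 - 1.924*q + 1.69)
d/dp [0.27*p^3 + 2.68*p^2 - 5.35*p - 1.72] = 0.81*p^2 + 5.36*p - 5.35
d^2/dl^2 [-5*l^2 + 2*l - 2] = -10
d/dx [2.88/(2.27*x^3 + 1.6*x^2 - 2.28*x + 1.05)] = (-19.6128*x^2 - 9.216*x + 6.5664)/(2.27*x^3 + 1.6*x^2 - 2.28*x + 1.05)^2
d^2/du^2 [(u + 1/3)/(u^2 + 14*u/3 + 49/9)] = 54*(3*u - 11)/(81*u^4 + 756*u^3 + 2646*u^2 + 4116*u + 2401)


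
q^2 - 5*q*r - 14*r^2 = (q - 7*r)*(q + 2*r)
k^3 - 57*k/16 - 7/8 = (k - 2)*(k + 1/4)*(k + 7/4)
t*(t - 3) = t^2 - 3*t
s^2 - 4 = (s - 2)*(s + 2)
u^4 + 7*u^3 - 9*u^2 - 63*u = u*(u - 3)*(u + 3)*(u + 7)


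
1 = 1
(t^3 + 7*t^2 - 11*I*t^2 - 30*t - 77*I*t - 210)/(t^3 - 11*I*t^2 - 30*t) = (t + 7)/t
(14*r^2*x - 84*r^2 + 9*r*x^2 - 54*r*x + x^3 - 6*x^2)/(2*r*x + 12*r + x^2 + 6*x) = (7*r*x - 42*r + x^2 - 6*x)/(x + 6)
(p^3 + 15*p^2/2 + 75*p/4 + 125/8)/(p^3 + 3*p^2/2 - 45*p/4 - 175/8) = (2*p + 5)/(2*p - 7)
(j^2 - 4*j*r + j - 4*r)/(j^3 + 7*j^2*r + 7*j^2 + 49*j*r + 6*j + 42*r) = (j - 4*r)/(j^2 + 7*j*r + 6*j + 42*r)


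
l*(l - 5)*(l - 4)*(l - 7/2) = l^4 - 25*l^3/2 + 103*l^2/2 - 70*l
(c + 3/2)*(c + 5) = c^2 + 13*c/2 + 15/2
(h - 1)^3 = h^3 - 3*h^2 + 3*h - 1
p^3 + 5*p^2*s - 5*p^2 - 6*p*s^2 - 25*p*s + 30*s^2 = (p - 5)*(p - s)*(p + 6*s)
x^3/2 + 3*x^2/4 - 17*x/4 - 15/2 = (x/2 + 1)*(x - 3)*(x + 5/2)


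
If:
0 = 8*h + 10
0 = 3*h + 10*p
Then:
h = -5/4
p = 3/8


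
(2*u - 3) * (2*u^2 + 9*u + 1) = 4*u^3 + 12*u^2 - 25*u - 3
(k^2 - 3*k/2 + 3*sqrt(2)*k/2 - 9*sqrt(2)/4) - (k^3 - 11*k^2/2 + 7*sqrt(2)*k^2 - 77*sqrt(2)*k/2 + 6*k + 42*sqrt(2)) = -k^3 - 7*sqrt(2)*k^2 + 13*k^2/2 - 15*k/2 + 40*sqrt(2)*k - 177*sqrt(2)/4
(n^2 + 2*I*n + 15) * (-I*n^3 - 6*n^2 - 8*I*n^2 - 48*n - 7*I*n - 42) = -I*n^5 - 4*n^4 - 8*I*n^4 - 32*n^3 - 34*I*n^3 - 118*n^2 - 216*I*n^2 - 720*n - 189*I*n - 630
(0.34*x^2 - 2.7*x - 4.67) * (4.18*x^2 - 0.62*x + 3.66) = 1.4212*x^4 - 11.4968*x^3 - 16.6022*x^2 - 6.9866*x - 17.0922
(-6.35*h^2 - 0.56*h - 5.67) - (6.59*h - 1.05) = -6.35*h^2 - 7.15*h - 4.62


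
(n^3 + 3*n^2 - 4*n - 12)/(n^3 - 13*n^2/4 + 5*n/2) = 4*(n^2 + 5*n + 6)/(n*(4*n - 5))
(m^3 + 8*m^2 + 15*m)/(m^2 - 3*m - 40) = m*(m + 3)/(m - 8)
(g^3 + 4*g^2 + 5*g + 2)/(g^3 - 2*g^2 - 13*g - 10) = (g + 1)/(g - 5)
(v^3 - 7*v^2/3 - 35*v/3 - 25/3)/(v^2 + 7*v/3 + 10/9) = 3*(v^2 - 4*v - 5)/(3*v + 2)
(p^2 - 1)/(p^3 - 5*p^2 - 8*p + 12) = (p + 1)/(p^2 - 4*p - 12)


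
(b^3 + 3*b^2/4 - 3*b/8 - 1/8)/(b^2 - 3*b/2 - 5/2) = (8*b^2 - 2*b - 1)/(4*(2*b - 5))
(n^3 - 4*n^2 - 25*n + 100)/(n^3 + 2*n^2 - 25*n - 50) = (n - 4)/(n + 2)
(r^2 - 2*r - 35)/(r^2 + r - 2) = (r^2 - 2*r - 35)/(r^2 + r - 2)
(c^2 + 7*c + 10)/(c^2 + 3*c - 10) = (c + 2)/(c - 2)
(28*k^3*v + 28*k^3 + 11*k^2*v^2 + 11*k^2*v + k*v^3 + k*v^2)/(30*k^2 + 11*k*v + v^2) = k*(28*k^2*v + 28*k^2 + 11*k*v^2 + 11*k*v + v^3 + v^2)/(30*k^2 + 11*k*v + v^2)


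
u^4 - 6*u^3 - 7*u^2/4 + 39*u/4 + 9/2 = (u - 6)*(u - 3/2)*(u + 1/2)*(u + 1)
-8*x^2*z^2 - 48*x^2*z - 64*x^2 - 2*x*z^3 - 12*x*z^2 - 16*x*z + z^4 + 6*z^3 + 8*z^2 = (-4*x + z)*(2*x + z)*(z + 2)*(z + 4)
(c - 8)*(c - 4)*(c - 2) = c^3 - 14*c^2 + 56*c - 64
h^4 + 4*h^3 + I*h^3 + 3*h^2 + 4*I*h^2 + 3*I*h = h*(h + 1)*(h + 3)*(h + I)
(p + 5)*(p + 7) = p^2 + 12*p + 35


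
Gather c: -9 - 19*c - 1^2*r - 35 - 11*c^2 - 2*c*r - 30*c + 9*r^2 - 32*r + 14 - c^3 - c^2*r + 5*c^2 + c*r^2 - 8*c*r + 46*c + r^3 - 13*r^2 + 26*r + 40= -c^3 + c^2*(-r - 6) + c*(r^2 - 10*r - 3) + r^3 - 4*r^2 - 7*r + 10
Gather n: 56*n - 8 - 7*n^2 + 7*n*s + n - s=-7*n^2 + n*(7*s + 57) - s - 8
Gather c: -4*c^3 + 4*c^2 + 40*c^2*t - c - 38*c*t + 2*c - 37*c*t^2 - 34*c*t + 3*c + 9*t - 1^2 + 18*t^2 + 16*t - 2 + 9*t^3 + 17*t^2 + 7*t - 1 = -4*c^3 + c^2*(40*t + 4) + c*(-37*t^2 - 72*t + 4) + 9*t^3 + 35*t^2 + 32*t - 4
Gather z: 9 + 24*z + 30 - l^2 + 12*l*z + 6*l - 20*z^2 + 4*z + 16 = -l^2 + 6*l - 20*z^2 + z*(12*l + 28) + 55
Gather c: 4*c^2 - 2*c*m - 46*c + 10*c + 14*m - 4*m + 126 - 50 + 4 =4*c^2 + c*(-2*m - 36) + 10*m + 80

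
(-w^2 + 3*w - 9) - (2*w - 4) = -w^2 + w - 5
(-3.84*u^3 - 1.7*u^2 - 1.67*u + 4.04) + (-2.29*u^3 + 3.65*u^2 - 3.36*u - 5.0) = -6.13*u^3 + 1.95*u^2 - 5.03*u - 0.96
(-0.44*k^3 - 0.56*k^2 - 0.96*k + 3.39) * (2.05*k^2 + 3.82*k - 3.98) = -0.902*k^5 - 2.8288*k^4 - 2.356*k^3 + 5.5111*k^2 + 16.7706*k - 13.4922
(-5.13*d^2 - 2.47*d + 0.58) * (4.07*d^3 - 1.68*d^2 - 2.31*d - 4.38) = -20.8791*d^5 - 1.4345*d^4 + 18.3605*d^3 + 27.2007*d^2 + 9.4788*d - 2.5404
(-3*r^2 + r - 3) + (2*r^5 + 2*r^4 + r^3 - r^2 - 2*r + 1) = 2*r^5 + 2*r^4 + r^3 - 4*r^2 - r - 2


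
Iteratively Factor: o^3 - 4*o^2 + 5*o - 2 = (o - 1)*(o^2 - 3*o + 2) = (o - 1)^2*(o - 2)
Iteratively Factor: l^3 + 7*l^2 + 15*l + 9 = (l + 3)*(l^2 + 4*l + 3) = (l + 1)*(l + 3)*(l + 3)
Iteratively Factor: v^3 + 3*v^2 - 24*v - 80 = (v + 4)*(v^2 - v - 20) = (v + 4)^2*(v - 5)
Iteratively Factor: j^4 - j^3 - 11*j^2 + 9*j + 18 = (j + 1)*(j^3 - 2*j^2 - 9*j + 18) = (j - 3)*(j + 1)*(j^2 + j - 6) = (j - 3)*(j - 2)*(j + 1)*(j + 3)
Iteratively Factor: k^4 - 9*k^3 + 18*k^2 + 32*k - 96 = (k + 2)*(k^3 - 11*k^2 + 40*k - 48) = (k - 3)*(k + 2)*(k^2 - 8*k + 16) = (k - 4)*(k - 3)*(k + 2)*(k - 4)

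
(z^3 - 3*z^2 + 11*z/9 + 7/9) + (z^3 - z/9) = 2*z^3 - 3*z^2 + 10*z/9 + 7/9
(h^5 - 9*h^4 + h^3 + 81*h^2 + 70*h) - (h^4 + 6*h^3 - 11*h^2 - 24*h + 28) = h^5 - 10*h^4 - 5*h^3 + 92*h^2 + 94*h - 28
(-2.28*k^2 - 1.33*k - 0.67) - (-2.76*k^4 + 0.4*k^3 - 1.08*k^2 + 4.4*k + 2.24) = 2.76*k^4 - 0.4*k^3 - 1.2*k^2 - 5.73*k - 2.91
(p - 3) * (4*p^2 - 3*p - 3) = 4*p^3 - 15*p^2 + 6*p + 9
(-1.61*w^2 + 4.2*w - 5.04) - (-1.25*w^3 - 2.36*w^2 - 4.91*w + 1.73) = 1.25*w^3 + 0.75*w^2 + 9.11*w - 6.77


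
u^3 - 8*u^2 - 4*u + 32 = (u - 8)*(u - 2)*(u + 2)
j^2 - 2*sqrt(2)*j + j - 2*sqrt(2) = (j + 1)*(j - 2*sqrt(2))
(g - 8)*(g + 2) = g^2 - 6*g - 16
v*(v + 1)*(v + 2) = v^3 + 3*v^2 + 2*v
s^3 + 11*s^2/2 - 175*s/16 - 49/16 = (s - 7/4)*(s + 1/4)*(s + 7)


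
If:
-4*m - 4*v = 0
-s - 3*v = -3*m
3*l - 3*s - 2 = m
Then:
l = 2/3 - 19*v/3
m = -v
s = -6*v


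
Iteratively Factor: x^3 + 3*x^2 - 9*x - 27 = (x + 3)*(x^2 - 9) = (x - 3)*(x + 3)*(x + 3)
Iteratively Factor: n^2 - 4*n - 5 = (n - 5)*(n + 1)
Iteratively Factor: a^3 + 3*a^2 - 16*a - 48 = (a + 3)*(a^2 - 16) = (a + 3)*(a + 4)*(a - 4)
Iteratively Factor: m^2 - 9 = (m - 3)*(m + 3)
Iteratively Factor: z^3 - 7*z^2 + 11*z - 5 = (z - 5)*(z^2 - 2*z + 1) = (z - 5)*(z - 1)*(z - 1)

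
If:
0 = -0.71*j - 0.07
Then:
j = -0.10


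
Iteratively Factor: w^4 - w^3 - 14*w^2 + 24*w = (w)*(w^3 - w^2 - 14*w + 24) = w*(w + 4)*(w^2 - 5*w + 6) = w*(w - 3)*(w + 4)*(w - 2)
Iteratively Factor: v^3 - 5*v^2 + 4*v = (v)*(v^2 - 5*v + 4) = v*(v - 1)*(v - 4)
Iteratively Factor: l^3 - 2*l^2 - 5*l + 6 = (l + 2)*(l^2 - 4*l + 3) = (l - 1)*(l + 2)*(l - 3)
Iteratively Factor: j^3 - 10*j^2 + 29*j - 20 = (j - 1)*(j^2 - 9*j + 20) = (j - 4)*(j - 1)*(j - 5)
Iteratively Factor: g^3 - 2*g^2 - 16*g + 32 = (g - 2)*(g^2 - 16) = (g - 4)*(g - 2)*(g + 4)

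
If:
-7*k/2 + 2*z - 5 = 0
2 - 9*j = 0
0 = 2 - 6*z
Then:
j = 2/9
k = -26/21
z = 1/3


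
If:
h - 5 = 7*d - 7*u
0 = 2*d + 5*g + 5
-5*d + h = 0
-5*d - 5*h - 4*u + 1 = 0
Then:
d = -13/218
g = -532/545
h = -65/218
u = 76/109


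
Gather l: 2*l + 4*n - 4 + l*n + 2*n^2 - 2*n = l*(n + 2) + 2*n^2 + 2*n - 4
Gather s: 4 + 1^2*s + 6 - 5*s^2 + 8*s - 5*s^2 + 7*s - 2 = -10*s^2 + 16*s + 8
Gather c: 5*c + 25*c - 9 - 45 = 30*c - 54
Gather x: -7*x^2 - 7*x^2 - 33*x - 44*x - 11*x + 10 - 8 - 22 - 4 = -14*x^2 - 88*x - 24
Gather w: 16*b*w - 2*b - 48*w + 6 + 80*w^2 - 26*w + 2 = -2*b + 80*w^2 + w*(16*b - 74) + 8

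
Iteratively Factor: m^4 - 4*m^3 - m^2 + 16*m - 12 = (m + 2)*(m^3 - 6*m^2 + 11*m - 6) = (m - 2)*(m + 2)*(m^2 - 4*m + 3) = (m - 2)*(m - 1)*(m + 2)*(m - 3)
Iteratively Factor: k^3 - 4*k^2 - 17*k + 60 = (k - 3)*(k^2 - k - 20) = (k - 5)*(k - 3)*(k + 4)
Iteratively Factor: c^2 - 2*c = (c - 2)*(c)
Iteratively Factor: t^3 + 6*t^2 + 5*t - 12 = (t - 1)*(t^2 + 7*t + 12) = (t - 1)*(t + 3)*(t + 4)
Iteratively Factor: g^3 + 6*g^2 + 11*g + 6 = (g + 1)*(g^2 + 5*g + 6) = (g + 1)*(g + 2)*(g + 3)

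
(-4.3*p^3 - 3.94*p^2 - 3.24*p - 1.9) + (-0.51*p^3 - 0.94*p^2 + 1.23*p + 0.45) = -4.81*p^3 - 4.88*p^2 - 2.01*p - 1.45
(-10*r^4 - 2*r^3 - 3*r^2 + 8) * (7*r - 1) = -70*r^5 - 4*r^4 - 19*r^3 + 3*r^2 + 56*r - 8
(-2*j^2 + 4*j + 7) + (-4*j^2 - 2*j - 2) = -6*j^2 + 2*j + 5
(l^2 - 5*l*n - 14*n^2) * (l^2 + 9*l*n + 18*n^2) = l^4 + 4*l^3*n - 41*l^2*n^2 - 216*l*n^3 - 252*n^4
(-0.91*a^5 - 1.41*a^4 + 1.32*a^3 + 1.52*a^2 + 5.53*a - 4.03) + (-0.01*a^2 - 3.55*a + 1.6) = -0.91*a^5 - 1.41*a^4 + 1.32*a^3 + 1.51*a^2 + 1.98*a - 2.43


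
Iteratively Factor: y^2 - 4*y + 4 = (y - 2)*(y - 2)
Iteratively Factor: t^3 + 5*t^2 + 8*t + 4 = (t + 2)*(t^2 + 3*t + 2) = (t + 1)*(t + 2)*(t + 2)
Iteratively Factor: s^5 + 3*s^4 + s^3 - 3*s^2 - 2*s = (s - 1)*(s^4 + 4*s^3 + 5*s^2 + 2*s) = (s - 1)*(s + 2)*(s^3 + 2*s^2 + s) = (s - 1)*(s + 1)*(s + 2)*(s^2 + s) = (s - 1)*(s + 1)^2*(s + 2)*(s)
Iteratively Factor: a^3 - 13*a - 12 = (a - 4)*(a^2 + 4*a + 3) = (a - 4)*(a + 1)*(a + 3)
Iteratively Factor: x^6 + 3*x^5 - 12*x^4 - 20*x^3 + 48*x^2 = (x - 2)*(x^5 + 5*x^4 - 2*x^3 - 24*x^2) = x*(x - 2)*(x^4 + 5*x^3 - 2*x^2 - 24*x) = x^2*(x - 2)*(x^3 + 5*x^2 - 2*x - 24) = x^2*(x - 2)^2*(x^2 + 7*x + 12) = x^2*(x - 2)^2*(x + 4)*(x + 3)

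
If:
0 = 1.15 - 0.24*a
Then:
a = 4.79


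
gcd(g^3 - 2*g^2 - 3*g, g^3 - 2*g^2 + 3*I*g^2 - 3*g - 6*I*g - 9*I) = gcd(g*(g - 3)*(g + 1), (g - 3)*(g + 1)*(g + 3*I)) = g^2 - 2*g - 3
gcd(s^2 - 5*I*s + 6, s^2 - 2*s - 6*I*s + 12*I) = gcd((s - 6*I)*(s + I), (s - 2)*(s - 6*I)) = s - 6*I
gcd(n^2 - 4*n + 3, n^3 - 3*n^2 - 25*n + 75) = n - 3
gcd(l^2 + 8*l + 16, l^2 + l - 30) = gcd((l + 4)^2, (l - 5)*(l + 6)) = 1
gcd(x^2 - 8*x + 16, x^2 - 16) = x - 4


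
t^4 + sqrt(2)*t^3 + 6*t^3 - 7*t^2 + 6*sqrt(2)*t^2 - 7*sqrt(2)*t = t*(t - 1)*(t + 7)*(t + sqrt(2))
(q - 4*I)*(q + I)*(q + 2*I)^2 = q^4 + I*q^3 + 12*q^2 + 28*I*q - 16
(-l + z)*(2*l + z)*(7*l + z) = -14*l^3 + 5*l^2*z + 8*l*z^2 + z^3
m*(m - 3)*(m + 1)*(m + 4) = m^4 + 2*m^3 - 11*m^2 - 12*m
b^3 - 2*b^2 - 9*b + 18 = (b - 3)*(b - 2)*(b + 3)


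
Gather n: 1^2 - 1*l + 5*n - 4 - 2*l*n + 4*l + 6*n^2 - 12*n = 3*l + 6*n^2 + n*(-2*l - 7) - 3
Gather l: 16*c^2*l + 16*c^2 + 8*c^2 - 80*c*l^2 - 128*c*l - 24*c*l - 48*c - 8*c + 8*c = 24*c^2 - 80*c*l^2 - 48*c + l*(16*c^2 - 152*c)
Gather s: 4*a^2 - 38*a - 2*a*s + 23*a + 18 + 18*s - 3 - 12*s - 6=4*a^2 - 15*a + s*(6 - 2*a) + 9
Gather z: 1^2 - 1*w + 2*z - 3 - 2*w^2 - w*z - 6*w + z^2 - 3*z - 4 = -2*w^2 - 7*w + z^2 + z*(-w - 1) - 6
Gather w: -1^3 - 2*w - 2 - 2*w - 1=-4*w - 4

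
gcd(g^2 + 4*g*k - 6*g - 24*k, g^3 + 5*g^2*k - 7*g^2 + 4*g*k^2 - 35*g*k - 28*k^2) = g + 4*k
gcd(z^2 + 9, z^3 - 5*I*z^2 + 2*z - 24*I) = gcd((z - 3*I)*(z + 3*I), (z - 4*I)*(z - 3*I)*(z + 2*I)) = z - 3*I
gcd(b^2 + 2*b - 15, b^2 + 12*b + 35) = b + 5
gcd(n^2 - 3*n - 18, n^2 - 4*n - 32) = 1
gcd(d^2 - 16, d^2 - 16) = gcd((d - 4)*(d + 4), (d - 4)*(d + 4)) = d^2 - 16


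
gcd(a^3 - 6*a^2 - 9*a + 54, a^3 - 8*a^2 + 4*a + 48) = a - 6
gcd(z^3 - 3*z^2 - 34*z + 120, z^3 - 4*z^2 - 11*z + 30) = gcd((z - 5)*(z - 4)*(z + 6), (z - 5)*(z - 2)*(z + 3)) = z - 5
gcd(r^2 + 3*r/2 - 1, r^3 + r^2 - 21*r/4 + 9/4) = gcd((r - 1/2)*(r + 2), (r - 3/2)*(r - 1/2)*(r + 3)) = r - 1/2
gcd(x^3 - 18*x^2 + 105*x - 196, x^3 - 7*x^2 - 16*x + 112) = x^2 - 11*x + 28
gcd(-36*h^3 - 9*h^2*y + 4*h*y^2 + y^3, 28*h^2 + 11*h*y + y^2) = 4*h + y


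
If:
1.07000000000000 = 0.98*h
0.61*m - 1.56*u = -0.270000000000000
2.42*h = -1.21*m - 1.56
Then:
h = 1.09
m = -3.47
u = -1.18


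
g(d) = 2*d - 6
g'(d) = 2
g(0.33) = -5.34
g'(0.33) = 2.00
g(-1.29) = -8.58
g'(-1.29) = 2.00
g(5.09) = 4.18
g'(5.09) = 2.00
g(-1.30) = -8.60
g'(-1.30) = 2.00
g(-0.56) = -7.12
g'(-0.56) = 2.00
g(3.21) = 0.42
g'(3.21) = 2.00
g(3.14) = 0.28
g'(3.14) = 2.00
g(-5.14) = -16.28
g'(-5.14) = 2.00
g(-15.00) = -36.00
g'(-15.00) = 2.00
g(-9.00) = -24.00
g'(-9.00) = 2.00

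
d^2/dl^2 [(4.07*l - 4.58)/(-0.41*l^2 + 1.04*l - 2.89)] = (-(0.82*l - 1.04)*(1.64*l - 2.08)*(4.07*l - 4.58) + (10.0122*l - 12.2212)*(0.41*l^2 - 1.04*l + 2.89))/(0.41*l^2 - 1.04*l + 2.89)^3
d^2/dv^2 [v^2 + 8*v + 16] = 2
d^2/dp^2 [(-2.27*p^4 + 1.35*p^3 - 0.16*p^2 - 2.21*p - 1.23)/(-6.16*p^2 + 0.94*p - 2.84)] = (172.273024*p^6 - 78.8652480000001*p^5 + 250.30836*p^4 + 117.461768*p^3 + 504.574608*p^2 - 340.040256*p - 26.481944)/(233.744896*p^6 - 107.006592*p^5 + 339.62544*p^4 - 99.499*p^3 + 156.58056*p^2 - 22.744992*p + 22.906304)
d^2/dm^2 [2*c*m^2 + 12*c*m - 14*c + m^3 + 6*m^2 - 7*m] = 4*c + 6*m + 12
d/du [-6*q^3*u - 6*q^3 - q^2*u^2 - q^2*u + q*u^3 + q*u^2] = q*(-6*q^2 - 2*q*u - q + 3*u^2 + 2*u)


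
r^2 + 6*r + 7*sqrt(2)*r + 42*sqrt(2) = (r + 6)*(r + 7*sqrt(2))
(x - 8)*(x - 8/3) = x^2 - 32*x/3 + 64/3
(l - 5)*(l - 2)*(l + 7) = l^3 - 39*l + 70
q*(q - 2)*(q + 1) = q^3 - q^2 - 2*q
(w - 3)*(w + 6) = w^2 + 3*w - 18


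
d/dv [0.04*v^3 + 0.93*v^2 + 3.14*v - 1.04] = 0.12*v^2 + 1.86*v + 3.14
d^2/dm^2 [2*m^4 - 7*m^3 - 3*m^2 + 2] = 24*m^2 - 42*m - 6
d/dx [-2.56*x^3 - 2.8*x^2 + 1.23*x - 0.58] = -7.68*x^2 - 5.6*x + 1.23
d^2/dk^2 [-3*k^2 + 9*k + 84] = -6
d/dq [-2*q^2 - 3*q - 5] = -4*q - 3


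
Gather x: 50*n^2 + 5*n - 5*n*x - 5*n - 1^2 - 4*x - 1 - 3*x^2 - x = 50*n^2 - 3*x^2 + x*(-5*n - 5) - 2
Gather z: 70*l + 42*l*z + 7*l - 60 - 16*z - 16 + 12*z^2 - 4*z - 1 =77*l + 12*z^2 + z*(42*l - 20) - 77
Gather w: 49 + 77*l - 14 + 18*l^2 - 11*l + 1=18*l^2 + 66*l + 36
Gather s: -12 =-12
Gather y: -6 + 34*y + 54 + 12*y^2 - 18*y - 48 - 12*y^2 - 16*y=0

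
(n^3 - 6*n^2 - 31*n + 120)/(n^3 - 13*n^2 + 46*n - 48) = (n + 5)/(n - 2)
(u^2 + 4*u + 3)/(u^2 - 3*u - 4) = (u + 3)/(u - 4)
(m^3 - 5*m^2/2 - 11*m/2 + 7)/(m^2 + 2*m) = m - 9/2 + 7/(2*m)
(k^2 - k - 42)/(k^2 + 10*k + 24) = (k - 7)/(k + 4)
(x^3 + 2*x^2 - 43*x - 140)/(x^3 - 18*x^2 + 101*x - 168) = (x^2 + 9*x + 20)/(x^2 - 11*x + 24)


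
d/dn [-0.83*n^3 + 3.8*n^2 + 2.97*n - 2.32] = -2.49*n^2 + 7.6*n + 2.97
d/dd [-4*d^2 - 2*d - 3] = -8*d - 2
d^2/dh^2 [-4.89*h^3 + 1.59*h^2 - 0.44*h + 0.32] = 3.18 - 29.34*h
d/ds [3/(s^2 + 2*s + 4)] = 6*(-s - 1)/(s^2 + 2*s + 4)^2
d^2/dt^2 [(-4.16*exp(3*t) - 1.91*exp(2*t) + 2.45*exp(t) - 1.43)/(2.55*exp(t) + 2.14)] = (-108.2016*exp(4*t) - 262.132095*exp(3*t) - 202.728834*exp(2*t) - 57.656369*exp(t) + 19.02353)*exp(t)/(16.581375*exp(3*t) + 41.74605*exp(2*t) + 35.03394*exp(t) + 9.800344)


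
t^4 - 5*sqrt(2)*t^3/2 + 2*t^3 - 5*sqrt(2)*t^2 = t^2*(t + 2)*(t - 5*sqrt(2)/2)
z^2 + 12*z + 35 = (z + 5)*(z + 7)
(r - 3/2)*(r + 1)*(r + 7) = r^3 + 13*r^2/2 - 5*r - 21/2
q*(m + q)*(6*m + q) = 6*m^2*q + 7*m*q^2 + q^3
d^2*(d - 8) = d^3 - 8*d^2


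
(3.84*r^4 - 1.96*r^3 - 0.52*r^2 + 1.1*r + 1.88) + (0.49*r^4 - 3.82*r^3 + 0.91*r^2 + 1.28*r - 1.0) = 4.33*r^4 - 5.78*r^3 + 0.39*r^2 + 2.38*r + 0.88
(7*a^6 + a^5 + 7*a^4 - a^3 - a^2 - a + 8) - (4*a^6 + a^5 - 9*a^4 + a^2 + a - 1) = 3*a^6 + 16*a^4 - a^3 - 2*a^2 - 2*a + 9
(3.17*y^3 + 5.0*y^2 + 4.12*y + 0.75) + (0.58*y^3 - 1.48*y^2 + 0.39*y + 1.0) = 3.75*y^3 + 3.52*y^2 + 4.51*y + 1.75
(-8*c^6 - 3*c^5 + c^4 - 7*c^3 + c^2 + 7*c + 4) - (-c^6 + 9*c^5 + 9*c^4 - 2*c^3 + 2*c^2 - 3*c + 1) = -7*c^6 - 12*c^5 - 8*c^4 - 5*c^3 - c^2 + 10*c + 3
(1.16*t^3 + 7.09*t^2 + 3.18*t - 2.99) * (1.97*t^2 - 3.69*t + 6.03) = 2.2852*t^5 + 9.6869*t^4 - 12.9027*t^3 + 25.1282*t^2 + 30.2085*t - 18.0297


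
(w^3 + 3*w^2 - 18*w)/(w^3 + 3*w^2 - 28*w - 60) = w*(w - 3)/(w^2 - 3*w - 10)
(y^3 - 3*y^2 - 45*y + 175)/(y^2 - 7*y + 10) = (y^2 + 2*y - 35)/(y - 2)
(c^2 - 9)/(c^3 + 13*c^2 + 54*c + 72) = (c - 3)/(c^2 + 10*c + 24)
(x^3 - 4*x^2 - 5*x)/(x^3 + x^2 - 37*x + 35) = x*(x + 1)/(x^2 + 6*x - 7)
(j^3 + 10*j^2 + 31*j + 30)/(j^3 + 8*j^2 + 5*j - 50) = (j^2 + 5*j + 6)/(j^2 + 3*j - 10)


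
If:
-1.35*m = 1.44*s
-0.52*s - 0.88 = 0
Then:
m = 1.81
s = -1.69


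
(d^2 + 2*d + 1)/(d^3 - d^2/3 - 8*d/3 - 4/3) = 3*(d + 1)/(3*d^2 - 4*d - 4)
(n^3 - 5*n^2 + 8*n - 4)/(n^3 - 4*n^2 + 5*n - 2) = (n - 2)/(n - 1)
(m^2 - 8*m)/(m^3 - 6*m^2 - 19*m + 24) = m/(m^2 + 2*m - 3)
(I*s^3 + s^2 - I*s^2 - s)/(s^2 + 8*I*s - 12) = s*(I*s^2 + s - I*s - 1)/(s^2 + 8*I*s - 12)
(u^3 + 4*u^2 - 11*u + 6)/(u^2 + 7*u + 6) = (u^2 - 2*u + 1)/(u + 1)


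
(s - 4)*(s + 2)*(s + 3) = s^3 + s^2 - 14*s - 24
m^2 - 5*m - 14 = (m - 7)*(m + 2)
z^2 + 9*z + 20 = (z + 4)*(z + 5)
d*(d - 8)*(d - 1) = d^3 - 9*d^2 + 8*d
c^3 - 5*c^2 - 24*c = c*(c - 8)*(c + 3)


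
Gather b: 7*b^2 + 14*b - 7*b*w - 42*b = 7*b^2 + b*(-7*w - 28)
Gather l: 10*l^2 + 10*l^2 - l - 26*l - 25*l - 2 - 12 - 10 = 20*l^2 - 52*l - 24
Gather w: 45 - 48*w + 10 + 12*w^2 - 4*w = 12*w^2 - 52*w + 55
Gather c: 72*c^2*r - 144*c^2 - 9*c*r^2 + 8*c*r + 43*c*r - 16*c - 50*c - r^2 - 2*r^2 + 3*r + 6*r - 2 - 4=c^2*(72*r - 144) + c*(-9*r^2 + 51*r - 66) - 3*r^2 + 9*r - 6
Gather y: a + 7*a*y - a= 7*a*y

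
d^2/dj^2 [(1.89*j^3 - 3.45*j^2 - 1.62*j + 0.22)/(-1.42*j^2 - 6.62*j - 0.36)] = (3.5527136788005e-15*j^5 + 2.8421709430404e-14*j^4 - 222.05352*j^3 - 40.268976*j^2 - 18.847056*j - 25.885136)/(2.863288*j^6 + 40.045704*j^5 + 188.869656*j^4 + 310.422392*j^3 + 47.882448*j^2 + 2.573856*j + 0.046656)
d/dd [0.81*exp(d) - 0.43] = 0.81*exp(d)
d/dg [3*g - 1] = 3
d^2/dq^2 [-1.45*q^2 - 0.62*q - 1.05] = -2.90000000000000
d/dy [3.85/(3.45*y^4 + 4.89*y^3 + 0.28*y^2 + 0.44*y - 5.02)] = (-53.13*y^3 - 56.4795*y^2 - 2.156*y - 1.694)/(3.45*y^4 + 4.89*y^3 + 0.28*y^2 + 0.44*y - 5.02)^2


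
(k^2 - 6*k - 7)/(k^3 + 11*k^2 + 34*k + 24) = (k - 7)/(k^2 + 10*k + 24)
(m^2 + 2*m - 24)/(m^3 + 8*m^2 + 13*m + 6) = (m - 4)/(m^2 + 2*m + 1)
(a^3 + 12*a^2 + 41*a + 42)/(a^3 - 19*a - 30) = (a + 7)/(a - 5)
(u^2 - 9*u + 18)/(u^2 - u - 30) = (u - 3)/(u + 5)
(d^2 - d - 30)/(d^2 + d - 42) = (d + 5)/(d + 7)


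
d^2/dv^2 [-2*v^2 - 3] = -4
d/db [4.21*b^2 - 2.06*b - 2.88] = 8.42*b - 2.06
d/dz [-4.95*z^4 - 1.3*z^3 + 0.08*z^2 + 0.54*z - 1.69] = -19.8*z^3 - 3.9*z^2 + 0.16*z + 0.54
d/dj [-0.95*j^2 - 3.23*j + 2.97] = -1.9*j - 3.23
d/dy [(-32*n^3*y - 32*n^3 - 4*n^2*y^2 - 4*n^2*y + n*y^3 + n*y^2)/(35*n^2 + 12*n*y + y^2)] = n*(-1120*n^4 - 280*n^3*y + 244*n^3 + 89*n^2*y^2 + 134*n^2*y + 24*n*y^3 + 16*n*y^2 + y^4)/(1225*n^4 + 840*n^3*y + 214*n^2*y^2 + 24*n*y^3 + y^4)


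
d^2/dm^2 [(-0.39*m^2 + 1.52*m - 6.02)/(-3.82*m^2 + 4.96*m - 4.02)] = (-29.58208*m^3 + 491.143512*m^2 - 544.322496*m + 63.302152)/(55.742968*m^6 - 217.134912*m^5 + 457.91868*m^4 - 579.0304*m^3 + 481.89348*m^2 - 240.466752*m + 64.964808)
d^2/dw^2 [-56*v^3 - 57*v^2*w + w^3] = 6*w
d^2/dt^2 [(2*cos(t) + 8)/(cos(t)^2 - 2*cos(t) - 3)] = 2*(9*sin(t)^4*cos(t) + 18*sin(t)^4 - 70*sin(t)^2 + 17*cos(t)/2 - cos(5*t)/2 + 8)/(sin(t)^2 + 2*cos(t) + 2)^3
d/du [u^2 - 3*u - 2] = 2*u - 3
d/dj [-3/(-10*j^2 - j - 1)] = 3*(-20*j - 1)/(10*j^2 + j + 1)^2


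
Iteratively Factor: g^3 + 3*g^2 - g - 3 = (g + 1)*(g^2 + 2*g - 3) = (g + 1)*(g + 3)*(g - 1)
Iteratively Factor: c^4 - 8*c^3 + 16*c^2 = (c - 4)*(c^3 - 4*c^2) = c*(c - 4)*(c^2 - 4*c) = c*(c - 4)^2*(c)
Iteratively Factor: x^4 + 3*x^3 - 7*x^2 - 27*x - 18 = (x + 3)*(x^3 - 7*x - 6) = (x + 1)*(x + 3)*(x^2 - x - 6) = (x - 3)*(x + 1)*(x + 3)*(x + 2)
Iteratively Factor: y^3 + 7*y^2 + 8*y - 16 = (y + 4)*(y^2 + 3*y - 4) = (y - 1)*(y + 4)*(y + 4)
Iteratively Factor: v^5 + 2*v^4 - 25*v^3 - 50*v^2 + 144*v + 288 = (v - 3)*(v^4 + 5*v^3 - 10*v^2 - 80*v - 96) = (v - 3)*(v + 4)*(v^3 + v^2 - 14*v - 24) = (v - 3)*(v + 3)*(v + 4)*(v^2 - 2*v - 8) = (v - 4)*(v - 3)*(v + 3)*(v + 4)*(v + 2)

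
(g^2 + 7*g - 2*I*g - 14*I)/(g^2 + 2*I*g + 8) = (g + 7)/(g + 4*I)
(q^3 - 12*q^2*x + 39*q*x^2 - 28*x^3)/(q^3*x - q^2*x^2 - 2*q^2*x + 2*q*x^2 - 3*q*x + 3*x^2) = (q^2 - 11*q*x + 28*x^2)/(x*(q^2 - 2*q - 3))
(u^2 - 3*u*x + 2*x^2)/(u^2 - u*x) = (u - 2*x)/u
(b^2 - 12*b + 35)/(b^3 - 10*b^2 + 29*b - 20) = (b - 7)/(b^2 - 5*b + 4)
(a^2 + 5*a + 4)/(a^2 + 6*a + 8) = (a + 1)/(a + 2)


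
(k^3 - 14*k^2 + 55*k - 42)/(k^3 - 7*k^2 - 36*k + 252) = (k - 1)/(k + 6)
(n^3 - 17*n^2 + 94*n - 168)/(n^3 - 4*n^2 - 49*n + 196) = (n - 6)/(n + 7)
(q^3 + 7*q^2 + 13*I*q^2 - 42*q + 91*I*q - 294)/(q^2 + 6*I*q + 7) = (q^2 + q*(7 + 6*I) + 42*I)/(q - I)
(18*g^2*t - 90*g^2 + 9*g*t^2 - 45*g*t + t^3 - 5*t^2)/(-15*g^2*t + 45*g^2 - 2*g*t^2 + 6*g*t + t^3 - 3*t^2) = (6*g*t - 30*g + t^2 - 5*t)/(-5*g*t + 15*g + t^2 - 3*t)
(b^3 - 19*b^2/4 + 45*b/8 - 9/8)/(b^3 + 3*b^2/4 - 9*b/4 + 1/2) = (b^2 - 9*b/2 + 9/2)/(b^2 + b - 2)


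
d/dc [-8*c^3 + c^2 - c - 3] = -24*c^2 + 2*c - 1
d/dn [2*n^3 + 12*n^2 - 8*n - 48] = 6*n^2 + 24*n - 8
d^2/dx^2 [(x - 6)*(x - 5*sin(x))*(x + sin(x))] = 4*x^2*sin(x) - 24*x*sin(x) - 16*x*cos(x) - 10*x*cos(2*x) + 6*x - 8*sin(x) - 10*sin(2*x) + 48*cos(x) + 60*cos(2*x) - 12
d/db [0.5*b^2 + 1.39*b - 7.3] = 1.0*b + 1.39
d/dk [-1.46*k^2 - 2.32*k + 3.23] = -2.92*k - 2.32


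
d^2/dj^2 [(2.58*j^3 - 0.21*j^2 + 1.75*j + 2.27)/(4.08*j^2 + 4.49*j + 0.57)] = (5.6843418860808e-14*j^5 + 1.13686837721616e-13*j^4 + 157.982484*j^3 + 269.272188*j^2 + 230.118156*j + 71.874622)/(67.917312*j^6 + 224.227008*j^5 + 275.224968*j^4 + 153.170513*j^3 + 38.450547*j^2 + 4.376403*j + 0.185193)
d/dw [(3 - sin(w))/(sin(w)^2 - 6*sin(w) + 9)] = cos(w)/(sin(w) - 3)^2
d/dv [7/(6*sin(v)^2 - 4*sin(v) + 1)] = 28*(1 - 3*sin(v))*cos(v)/(6*sin(v)^2 - 4*sin(v) + 1)^2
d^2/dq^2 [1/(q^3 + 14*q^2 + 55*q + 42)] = 2*(-(3*q + 14)*(q^3 + 14*q^2 + 55*q + 42) + (3*q^2 + 28*q + 55)^2)/(q^3 + 14*q^2 + 55*q + 42)^3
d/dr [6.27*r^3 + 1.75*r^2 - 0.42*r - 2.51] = 18.81*r^2 + 3.5*r - 0.42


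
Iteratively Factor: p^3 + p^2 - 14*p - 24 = (p + 2)*(p^2 - p - 12) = (p + 2)*(p + 3)*(p - 4)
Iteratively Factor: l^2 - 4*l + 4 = (l - 2)*(l - 2)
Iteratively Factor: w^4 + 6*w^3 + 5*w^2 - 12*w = (w)*(w^3 + 6*w^2 + 5*w - 12) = w*(w - 1)*(w^2 + 7*w + 12) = w*(w - 1)*(w + 3)*(w + 4)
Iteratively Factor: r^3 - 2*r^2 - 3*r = (r)*(r^2 - 2*r - 3) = r*(r + 1)*(r - 3)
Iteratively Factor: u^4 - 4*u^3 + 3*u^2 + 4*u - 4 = (u - 2)*(u^3 - 2*u^2 - u + 2) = (u - 2)*(u + 1)*(u^2 - 3*u + 2) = (u - 2)^2*(u + 1)*(u - 1)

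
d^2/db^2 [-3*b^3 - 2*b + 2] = -18*b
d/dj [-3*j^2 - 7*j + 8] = -6*j - 7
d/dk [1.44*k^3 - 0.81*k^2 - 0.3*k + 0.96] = 4.32*k^2 - 1.62*k - 0.3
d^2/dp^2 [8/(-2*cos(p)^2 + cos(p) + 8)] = 8*(-16*sin(p)^4 + 73*sin(p)^2 + cos(p)/2 + 3*cos(3*p)/2 - 23)/(2*sin(p)^2 + cos(p) + 6)^3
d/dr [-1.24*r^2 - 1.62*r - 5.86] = -2.48*r - 1.62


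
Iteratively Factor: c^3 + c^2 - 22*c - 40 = (c + 4)*(c^2 - 3*c - 10) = (c + 2)*(c + 4)*(c - 5)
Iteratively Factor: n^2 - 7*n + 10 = (n - 2)*(n - 5)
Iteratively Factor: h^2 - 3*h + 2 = (h - 1)*(h - 2)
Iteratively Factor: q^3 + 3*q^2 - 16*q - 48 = (q + 4)*(q^2 - q - 12) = (q + 3)*(q + 4)*(q - 4)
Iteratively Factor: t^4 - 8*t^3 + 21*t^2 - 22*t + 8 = (t - 4)*(t^3 - 4*t^2 + 5*t - 2) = (t - 4)*(t - 2)*(t^2 - 2*t + 1) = (t - 4)*(t - 2)*(t - 1)*(t - 1)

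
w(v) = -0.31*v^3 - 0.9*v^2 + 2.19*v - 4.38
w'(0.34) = 1.47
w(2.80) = -12.11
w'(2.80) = -10.14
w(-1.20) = -7.77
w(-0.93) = -6.95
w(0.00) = -4.38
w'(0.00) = 2.19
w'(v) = -0.93*v^2 - 1.8*v + 2.19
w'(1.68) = -3.46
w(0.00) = -4.38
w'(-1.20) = 3.01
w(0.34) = -3.75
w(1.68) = -4.71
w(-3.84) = -8.51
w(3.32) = -18.37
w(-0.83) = -6.64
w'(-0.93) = 3.06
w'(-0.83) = 3.04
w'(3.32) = -14.04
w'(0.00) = 2.19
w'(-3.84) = -4.61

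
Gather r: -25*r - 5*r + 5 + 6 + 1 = 12 - 30*r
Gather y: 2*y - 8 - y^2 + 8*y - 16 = -y^2 + 10*y - 24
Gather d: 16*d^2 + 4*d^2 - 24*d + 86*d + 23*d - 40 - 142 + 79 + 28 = 20*d^2 + 85*d - 75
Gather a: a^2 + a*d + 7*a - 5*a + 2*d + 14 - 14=a^2 + a*(d + 2) + 2*d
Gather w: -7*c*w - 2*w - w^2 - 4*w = -w^2 + w*(-7*c - 6)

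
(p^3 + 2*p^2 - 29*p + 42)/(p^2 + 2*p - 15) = (p^2 + 5*p - 14)/(p + 5)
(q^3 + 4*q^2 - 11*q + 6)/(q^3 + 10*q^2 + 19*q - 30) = (q - 1)/(q + 5)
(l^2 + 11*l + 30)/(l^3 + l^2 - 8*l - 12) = (l^2 + 11*l + 30)/(l^3 + l^2 - 8*l - 12)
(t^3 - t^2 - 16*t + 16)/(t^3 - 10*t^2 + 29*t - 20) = (t + 4)/(t - 5)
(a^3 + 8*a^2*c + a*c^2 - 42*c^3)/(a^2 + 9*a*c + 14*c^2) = (a^2 + a*c - 6*c^2)/(a + 2*c)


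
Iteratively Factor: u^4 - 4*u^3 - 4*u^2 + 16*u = (u + 2)*(u^3 - 6*u^2 + 8*u) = (u - 4)*(u + 2)*(u^2 - 2*u) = (u - 4)*(u - 2)*(u + 2)*(u)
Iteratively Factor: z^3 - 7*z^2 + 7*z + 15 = (z - 3)*(z^2 - 4*z - 5) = (z - 5)*(z - 3)*(z + 1)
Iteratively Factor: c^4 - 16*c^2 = (c)*(c^3 - 16*c) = c*(c + 4)*(c^2 - 4*c) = c^2*(c + 4)*(c - 4)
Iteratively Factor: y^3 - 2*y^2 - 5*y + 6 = (y + 2)*(y^2 - 4*y + 3) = (y - 3)*(y + 2)*(y - 1)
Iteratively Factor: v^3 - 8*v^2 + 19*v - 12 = (v - 4)*(v^2 - 4*v + 3) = (v - 4)*(v - 1)*(v - 3)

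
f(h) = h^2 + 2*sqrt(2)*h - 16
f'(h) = 2*h + 2*sqrt(2)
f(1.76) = -7.92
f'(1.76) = 6.35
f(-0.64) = -17.40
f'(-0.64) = 1.55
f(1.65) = -8.61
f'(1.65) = 6.13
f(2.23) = -4.72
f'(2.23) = 7.29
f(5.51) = 29.94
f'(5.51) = 13.85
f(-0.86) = -17.69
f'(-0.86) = 1.11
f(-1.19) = -17.95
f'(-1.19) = 0.45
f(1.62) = -8.79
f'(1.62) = 6.07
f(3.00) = 1.49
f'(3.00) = 8.83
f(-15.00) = 166.57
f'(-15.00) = -27.17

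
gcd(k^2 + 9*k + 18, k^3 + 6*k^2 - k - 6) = k + 6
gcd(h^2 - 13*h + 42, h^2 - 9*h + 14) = h - 7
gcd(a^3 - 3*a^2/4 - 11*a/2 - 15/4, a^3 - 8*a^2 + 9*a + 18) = a^2 - 2*a - 3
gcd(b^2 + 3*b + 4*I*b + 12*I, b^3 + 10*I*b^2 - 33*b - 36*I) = b + 4*I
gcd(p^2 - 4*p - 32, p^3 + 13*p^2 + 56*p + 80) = p + 4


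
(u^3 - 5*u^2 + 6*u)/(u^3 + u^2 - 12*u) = (u - 2)/(u + 4)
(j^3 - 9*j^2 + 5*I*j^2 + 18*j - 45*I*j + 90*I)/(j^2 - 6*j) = j - 3 + 5*I - 15*I/j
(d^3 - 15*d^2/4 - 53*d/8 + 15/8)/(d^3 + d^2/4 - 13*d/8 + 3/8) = (d - 5)/(d - 1)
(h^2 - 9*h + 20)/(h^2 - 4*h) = (h - 5)/h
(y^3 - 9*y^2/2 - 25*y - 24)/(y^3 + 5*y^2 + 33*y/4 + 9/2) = 2*(y - 8)/(2*y + 3)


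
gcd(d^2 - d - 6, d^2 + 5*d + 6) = d + 2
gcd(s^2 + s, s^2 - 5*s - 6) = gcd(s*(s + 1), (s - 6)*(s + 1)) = s + 1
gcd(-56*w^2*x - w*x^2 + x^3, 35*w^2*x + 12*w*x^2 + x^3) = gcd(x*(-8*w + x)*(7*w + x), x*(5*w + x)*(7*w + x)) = 7*w*x + x^2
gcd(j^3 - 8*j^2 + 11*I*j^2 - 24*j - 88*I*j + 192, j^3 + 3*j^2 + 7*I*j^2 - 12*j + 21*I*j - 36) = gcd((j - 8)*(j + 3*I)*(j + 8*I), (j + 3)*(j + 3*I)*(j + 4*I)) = j + 3*I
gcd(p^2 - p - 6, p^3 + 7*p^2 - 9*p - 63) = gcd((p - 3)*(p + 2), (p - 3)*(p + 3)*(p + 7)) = p - 3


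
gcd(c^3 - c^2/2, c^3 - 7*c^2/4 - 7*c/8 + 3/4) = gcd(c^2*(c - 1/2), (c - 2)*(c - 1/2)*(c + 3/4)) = c - 1/2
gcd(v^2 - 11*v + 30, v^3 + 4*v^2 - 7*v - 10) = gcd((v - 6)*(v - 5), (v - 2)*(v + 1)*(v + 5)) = 1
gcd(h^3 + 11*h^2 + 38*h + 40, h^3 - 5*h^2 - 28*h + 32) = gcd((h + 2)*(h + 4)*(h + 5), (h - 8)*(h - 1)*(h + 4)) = h + 4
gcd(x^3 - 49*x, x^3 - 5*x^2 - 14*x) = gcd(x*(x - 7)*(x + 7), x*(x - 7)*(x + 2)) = x^2 - 7*x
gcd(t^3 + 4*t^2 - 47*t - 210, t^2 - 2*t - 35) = t^2 - 2*t - 35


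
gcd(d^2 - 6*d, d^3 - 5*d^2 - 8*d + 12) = d - 6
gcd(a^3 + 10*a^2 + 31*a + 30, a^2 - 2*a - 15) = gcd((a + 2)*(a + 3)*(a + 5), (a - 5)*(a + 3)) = a + 3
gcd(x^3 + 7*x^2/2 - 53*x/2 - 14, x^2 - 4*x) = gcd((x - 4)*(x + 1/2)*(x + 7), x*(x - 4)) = x - 4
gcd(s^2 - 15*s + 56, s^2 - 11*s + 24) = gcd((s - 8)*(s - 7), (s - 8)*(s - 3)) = s - 8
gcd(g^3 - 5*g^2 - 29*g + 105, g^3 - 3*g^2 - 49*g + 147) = g^2 - 10*g + 21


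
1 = 1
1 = 1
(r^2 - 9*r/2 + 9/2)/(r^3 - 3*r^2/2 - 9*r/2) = (2*r - 3)/(r*(2*r + 3))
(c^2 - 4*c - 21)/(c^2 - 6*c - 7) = (c + 3)/(c + 1)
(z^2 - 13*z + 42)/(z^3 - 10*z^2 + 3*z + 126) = 1/(z + 3)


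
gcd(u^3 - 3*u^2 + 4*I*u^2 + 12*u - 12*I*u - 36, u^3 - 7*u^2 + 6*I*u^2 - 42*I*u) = u + 6*I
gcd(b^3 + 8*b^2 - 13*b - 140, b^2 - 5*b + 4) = b - 4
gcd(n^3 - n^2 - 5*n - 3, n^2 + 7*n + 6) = n + 1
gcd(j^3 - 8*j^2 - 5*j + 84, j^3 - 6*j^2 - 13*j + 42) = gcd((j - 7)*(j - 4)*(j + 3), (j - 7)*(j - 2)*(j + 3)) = j^2 - 4*j - 21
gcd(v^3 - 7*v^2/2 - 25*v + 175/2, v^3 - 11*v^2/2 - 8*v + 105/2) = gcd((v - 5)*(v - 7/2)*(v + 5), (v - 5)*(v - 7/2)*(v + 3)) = v^2 - 17*v/2 + 35/2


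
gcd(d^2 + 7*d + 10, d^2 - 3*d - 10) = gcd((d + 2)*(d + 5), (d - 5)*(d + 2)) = d + 2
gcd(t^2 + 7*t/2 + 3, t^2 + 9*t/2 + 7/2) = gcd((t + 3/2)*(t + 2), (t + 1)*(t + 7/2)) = 1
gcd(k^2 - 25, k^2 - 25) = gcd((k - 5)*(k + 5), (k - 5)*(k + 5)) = k^2 - 25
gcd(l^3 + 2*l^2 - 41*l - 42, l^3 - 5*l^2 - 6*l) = l^2 - 5*l - 6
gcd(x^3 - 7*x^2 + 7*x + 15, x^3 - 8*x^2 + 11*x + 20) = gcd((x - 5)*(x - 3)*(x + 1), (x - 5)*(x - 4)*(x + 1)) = x^2 - 4*x - 5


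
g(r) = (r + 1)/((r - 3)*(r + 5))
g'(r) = -(r + 1)/((r - 3)*(r + 5)^2) + 1/((r - 3)*(r + 5)) - (r + 1)/((r - 3)^2*(r + 5)) = (-r^2 - 2*r - 17)/(r^4 + 4*r^3 - 26*r^2 - 60*r + 225)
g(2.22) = -0.57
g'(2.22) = -0.83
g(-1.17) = 0.01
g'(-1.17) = -0.06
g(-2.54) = 0.11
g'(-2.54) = -0.10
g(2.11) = -0.49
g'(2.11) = -0.64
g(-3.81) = 0.35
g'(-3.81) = -0.36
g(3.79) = 0.69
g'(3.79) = -0.81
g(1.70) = -0.31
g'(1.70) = -0.31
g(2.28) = -0.63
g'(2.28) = -0.97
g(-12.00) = -0.10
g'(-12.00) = -0.01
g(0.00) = -0.07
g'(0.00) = -0.08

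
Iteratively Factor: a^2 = (a)*(a)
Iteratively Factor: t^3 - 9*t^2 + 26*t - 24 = (t - 2)*(t^2 - 7*t + 12) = (t - 4)*(t - 2)*(t - 3)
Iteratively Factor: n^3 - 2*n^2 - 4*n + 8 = (n - 2)*(n^2 - 4) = (n - 2)*(n + 2)*(n - 2)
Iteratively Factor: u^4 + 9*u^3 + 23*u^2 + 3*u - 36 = (u + 3)*(u^3 + 6*u^2 + 5*u - 12) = (u + 3)^2*(u^2 + 3*u - 4) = (u + 3)^2*(u + 4)*(u - 1)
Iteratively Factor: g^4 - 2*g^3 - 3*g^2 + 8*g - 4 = (g - 2)*(g^3 - 3*g + 2) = (g - 2)*(g - 1)*(g^2 + g - 2) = (g - 2)*(g - 1)*(g + 2)*(g - 1)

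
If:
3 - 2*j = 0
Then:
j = 3/2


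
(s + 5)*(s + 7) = s^2 + 12*s + 35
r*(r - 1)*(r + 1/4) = r^3 - 3*r^2/4 - r/4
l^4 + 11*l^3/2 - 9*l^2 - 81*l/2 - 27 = (l - 3)*(l + 1)*(l + 3/2)*(l + 6)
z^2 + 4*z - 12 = (z - 2)*(z + 6)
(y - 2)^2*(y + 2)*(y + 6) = y^4 + 4*y^3 - 16*y^2 - 16*y + 48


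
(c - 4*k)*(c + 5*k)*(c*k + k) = c^3*k + c^2*k^2 + c^2*k - 20*c*k^3 + c*k^2 - 20*k^3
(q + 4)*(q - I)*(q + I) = q^3 + 4*q^2 + q + 4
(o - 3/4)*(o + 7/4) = o^2 + o - 21/16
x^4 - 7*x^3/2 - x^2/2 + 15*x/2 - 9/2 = (x - 3)*(x - 1)^2*(x + 3/2)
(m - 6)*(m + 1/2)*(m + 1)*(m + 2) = m^4 - 5*m^3/2 - 35*m^2/2 - 20*m - 6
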